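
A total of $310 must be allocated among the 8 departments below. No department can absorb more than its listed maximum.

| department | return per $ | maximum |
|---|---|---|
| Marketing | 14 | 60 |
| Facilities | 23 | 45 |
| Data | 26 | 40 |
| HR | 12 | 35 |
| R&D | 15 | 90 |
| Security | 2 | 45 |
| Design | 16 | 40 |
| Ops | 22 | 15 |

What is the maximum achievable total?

5475

Order the departments by return per $: Data 26 > Facilities 23 > Ops 22 > Design 16 > R&D 15 > Marketing 14 > HR 12 > Security 2.
Data: +40 to 40 (cap) ; 270 left.
Give Facilities 45 to hit its cap of 45 ; 225 left.
Give Ops 15 to hit its cap of 15 ; 210 left.
Design: +40 to 40 (cap) ; 170 left.
Give R&D 90 to hit its cap of 90 ; 80 left.
Give Marketing 60 to hit its cap of 60 ; 20 left.
HR: +20 (room for 35) → 20. Pool exhausted.
Total = 14×60 + 23×45 + 26×40 + 12×20 + 15×90 + 16×40 + 22×15 = 5475.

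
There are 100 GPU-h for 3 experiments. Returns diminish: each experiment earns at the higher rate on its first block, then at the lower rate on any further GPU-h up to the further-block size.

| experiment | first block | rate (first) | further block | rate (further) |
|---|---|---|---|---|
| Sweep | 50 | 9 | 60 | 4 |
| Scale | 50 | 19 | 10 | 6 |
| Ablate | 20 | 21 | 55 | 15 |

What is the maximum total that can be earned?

Rank every tier by rate: Ablate/T1 21 > Scale/T1 19 > Ablate/T2 15 > Sweep/T1 9 > Scale/T2 6 > Sweep/T2 4.
Ablate T1 at 21: fill all 20 → 80 left.
Scale T1 at 19: fill all 50 → 30 left.
Ablate T2 at 15: only 30 left, fill 30.
Total = 21×20 + 19×50 + 15×30 = 1820.

1820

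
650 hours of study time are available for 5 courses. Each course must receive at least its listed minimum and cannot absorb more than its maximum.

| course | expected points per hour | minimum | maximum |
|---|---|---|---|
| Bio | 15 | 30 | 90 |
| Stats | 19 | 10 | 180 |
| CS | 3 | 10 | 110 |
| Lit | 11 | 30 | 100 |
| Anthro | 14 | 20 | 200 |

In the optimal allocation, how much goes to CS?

Meeting every minimum uses 30+10+10+30+20 = 100 hours, leaving 550.
Highest expected points per hour first: Stats 19 > Bio 15 > Anthro 14 > Lit 11 > CS 3.
Stats takes 170 more to reach its cap of 180 ; 380 left.
Bio takes 60 more to reach its cap of 90 ; 320 left.
Give Anthro 180 more to hit its cap of 200 ; 140 left.
Lit: +70 to 100 (cap) ; 70 left.
Only 70 left; CS takes them to reach 80.

80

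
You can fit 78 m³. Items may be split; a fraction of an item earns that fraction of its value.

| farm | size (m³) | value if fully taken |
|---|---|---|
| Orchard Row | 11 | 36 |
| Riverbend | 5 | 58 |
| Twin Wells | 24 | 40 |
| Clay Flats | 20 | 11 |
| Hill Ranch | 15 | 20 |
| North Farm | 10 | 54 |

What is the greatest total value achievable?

215.15

Best value per unit of size first: Riverbend 58/5≈11.6, North Farm 54/10≈5.4, Orchard Row 36/11≈3.27, Twin Wells 40/24≈1.67, Hill Ranch 20/15≈1.33, Clay Flats 11/20≈0.55.
All 5 m³ of Riverbend fit (value 58) ; 73 remain.
North Farm: take in full, 10 m³ for value 54 ; 63 left.
Take all of Orchard Row (11 m³, value 36) ; 52 m³ left.
Twin Wells: take in full, 24 m³ for value 40 ; 28 left.
Hill Ranch: take in full, 15 m³ for value 20 ; 13 left.
Fill the last 13 m³ with part of Clay Flats: 13/20 of it earns 7.15.
Total value = 215.15.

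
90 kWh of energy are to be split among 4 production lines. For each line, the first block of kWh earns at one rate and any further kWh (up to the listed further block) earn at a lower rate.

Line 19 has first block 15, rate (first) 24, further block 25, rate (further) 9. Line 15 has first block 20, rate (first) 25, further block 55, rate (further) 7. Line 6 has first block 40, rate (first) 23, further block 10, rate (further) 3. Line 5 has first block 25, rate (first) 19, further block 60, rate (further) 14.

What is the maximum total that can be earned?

Treat each block as its own option and order by rate: Line 15/tier1 25 > Line 19/tier1 24 > Line 6/tier1 23 > Line 5/tier1 19 > Line 5/tier2 14 > Line 19/tier2 9 > Line 15/tier2 7 > Line 6/tier2 3.
Line 15/tier1 (25): +20 — 70 left.
Fill Line 19 tier1 block (15 at 24) — 55 left.
Fill Line 6 tier1 block (40 at 23) — 15 left.
Line 5/tier1: +15 of 25 at 19; pool empty.
Total = 25×20 + 24×15 + 23×40 + 19×15 = 2065.

2065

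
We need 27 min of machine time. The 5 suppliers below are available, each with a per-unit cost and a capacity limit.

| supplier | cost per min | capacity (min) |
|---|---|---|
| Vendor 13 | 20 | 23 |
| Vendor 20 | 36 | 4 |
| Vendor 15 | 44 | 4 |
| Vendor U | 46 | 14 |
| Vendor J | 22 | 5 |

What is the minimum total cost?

Use suppliers in increasing cost order.
Vendor 13 (20): use full 23 — 4 min to go.
Vendor J at 22: take 4 of its 5 — requirement met.
Vendor 20, Vendor 15, Vendor U: unused.
Cost = 23×20 + 4×22 = 548.

548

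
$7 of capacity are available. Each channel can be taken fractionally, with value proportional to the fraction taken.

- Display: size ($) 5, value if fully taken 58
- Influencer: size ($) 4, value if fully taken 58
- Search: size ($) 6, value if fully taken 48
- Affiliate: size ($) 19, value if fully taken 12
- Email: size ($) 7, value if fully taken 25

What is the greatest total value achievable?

Rank by value-to-size ratio: Influencer 58/4≈14.5, Display 58/5≈11.6, Search 48/6≈8, Email 25/7≈3.57, Affiliate 12/19≈0.632.
All 4 $ of Influencer fit (value 58) — 3 remain.
3 $ left: a 3/5 share of Display gives 58×3/5 = 34.8.
Total value = 92.8.

92.8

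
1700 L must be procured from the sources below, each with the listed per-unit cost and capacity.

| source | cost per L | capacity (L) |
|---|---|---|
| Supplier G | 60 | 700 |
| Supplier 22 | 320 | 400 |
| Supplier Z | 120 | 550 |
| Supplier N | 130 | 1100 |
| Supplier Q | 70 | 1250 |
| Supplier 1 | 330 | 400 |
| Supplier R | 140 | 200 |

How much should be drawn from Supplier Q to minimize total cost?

1000

Fill from the cheapest source first.
Take 700 from Supplier G at 60 → need 1000 more.
Supplier Q at 70: take 1000 of its 1250 → requirement met.
Supplier Z, Supplier N, Supplier R, Supplier 22, Supplier 1: unused.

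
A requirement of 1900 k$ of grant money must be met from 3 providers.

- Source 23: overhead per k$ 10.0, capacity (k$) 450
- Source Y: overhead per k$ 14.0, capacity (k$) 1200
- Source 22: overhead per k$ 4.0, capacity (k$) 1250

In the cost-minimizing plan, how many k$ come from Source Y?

Use providers in increasing cost order.
Take 1250 from Source 22 at 4.0 ; need 650 more.
Source 23 at 10.0: take all 450 k$ ; 200 still needed.
Source Y (14.0): take the remaining 200 ; done.

200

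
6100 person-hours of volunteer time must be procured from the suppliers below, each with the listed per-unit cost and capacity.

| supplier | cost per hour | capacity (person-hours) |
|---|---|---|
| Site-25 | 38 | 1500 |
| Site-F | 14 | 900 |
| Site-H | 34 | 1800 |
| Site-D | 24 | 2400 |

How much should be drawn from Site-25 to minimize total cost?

1000

Cheapest first:
Site-F (14): use full 900 ; 5200 person-hours to go.
Site-D at 24: take all 2400 person-hours ; 2800 still needed.
Take 1800 from Site-H at 34 ; need 1000 more.
Site-25 (38): take the remaining 1000 ; done.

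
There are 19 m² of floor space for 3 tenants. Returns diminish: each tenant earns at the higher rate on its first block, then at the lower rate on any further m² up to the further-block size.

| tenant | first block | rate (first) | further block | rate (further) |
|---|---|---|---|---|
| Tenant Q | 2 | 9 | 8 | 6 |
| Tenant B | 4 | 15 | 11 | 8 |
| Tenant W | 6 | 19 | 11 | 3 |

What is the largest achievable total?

248

Order all 6 blocks by rate: Tenant W/T1 19 > Tenant B/T1 15 > Tenant Q/T1 9 > Tenant B/T2 8 > Tenant Q/T2 6 > Tenant W/T2 3.
Tenant W T1 at 19: fill all 6 → 13 left.
Tenant B/T1 (15): +4 → 9 left.
Fill Tenant Q T1 block (2 at 9) → 7 left.
7 remain; put them into Tenant B T2 at 8.
Total = 19×6 + 15×4 + 9×2 + 8×7 = 248.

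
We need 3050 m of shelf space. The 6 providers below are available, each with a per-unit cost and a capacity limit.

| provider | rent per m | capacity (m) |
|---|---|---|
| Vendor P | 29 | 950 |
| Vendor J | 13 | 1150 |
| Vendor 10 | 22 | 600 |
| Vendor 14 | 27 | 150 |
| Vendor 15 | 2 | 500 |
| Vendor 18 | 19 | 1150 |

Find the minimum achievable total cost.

Cheapest first:
Take 500 from Vendor 15 at 2 — need 2550 more.
Vendor J (13): use full 1150 — 1400 m to go.
Vendor 18 at 19: take all 1150 m — 250 still needed.
Take 250 from Vendor 10 at 22 to finish.
Vendor 14, Vendor P: unused.
Cost = 500×2 + 1150×13 + 1150×19 + 250×22 = 43300.

43300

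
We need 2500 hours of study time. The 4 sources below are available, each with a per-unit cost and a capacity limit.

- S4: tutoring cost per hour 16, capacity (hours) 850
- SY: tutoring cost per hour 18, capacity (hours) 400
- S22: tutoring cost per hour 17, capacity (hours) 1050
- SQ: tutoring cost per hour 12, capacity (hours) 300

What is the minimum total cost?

40450

Cheapest first:
SQ at 12: take all 300 hours — 2200 still needed.
S4 at 16: take all 850 hours — 1350 still needed.
S22 (17): use full 1050 — 300 hours to go.
SY (18): take the remaining 300 — done.
Cost = 300×12 + 850×16 + 1050×17 + 300×18 = 40450.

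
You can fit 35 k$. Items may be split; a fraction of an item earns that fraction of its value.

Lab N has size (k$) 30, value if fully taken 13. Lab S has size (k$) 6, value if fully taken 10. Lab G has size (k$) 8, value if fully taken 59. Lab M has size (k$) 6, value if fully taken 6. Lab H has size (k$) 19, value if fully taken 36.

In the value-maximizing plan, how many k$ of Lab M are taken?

Best value per unit of size first: Lab G 59/8≈7.38, Lab H 36/19≈1.89, Lab S 10/6≈1.67, Lab M 6/6≈1, Lab N 13/30≈0.433.
All 8 k$ of Lab G fit (value 59) → 27 remain.
Lab H: take in full, 19 k$ for value 36 → 8 left.
All 6 k$ of Lab S fit (value 10) → 2 remain.
Only 2 k$ remain; take 2/6 of Lab M for value 6×2/6 = 2.

2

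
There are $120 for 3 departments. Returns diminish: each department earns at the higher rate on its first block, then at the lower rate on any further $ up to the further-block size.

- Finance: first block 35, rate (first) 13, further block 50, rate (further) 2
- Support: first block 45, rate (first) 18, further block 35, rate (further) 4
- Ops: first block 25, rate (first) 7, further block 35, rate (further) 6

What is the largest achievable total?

1530

Treat each block as its own option and order by rate: Support/T1 18 > Finance/T1 13 > Ops/T1 7 > Ops/T2 6 > Support/T2 4 > Finance/T2 2.
Support/T1 (18): +45 ; 75 left.
Fill Finance T1 block (35 at 13) ; 40 left.
Ops/T1 (7): +25 ; 15 left.
15 remain; put them into Ops T2 at 6.
Total = 18×45 + 13×35 + 7×25 + 6×15 = 1530.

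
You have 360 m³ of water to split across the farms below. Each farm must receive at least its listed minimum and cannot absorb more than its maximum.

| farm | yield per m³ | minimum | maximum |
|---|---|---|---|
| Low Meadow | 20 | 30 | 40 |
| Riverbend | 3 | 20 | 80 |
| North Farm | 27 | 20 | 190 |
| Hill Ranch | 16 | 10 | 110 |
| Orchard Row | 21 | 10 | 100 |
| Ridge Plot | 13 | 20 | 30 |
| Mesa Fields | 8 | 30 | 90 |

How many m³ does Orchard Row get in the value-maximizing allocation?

Meeting every minimum uses 30+20+20+10+10+20+30 = 140 m³, leaving 220.
Highest yield per m³ first: North Farm 27 > Orchard Row 21 > Low Meadow 20 > Hill Ranch 16 > Ridge Plot 13 > Mesa Fields 8 > Riverbend 3.
North Farm: +170 to 190 (cap) → 50 left.
Orchard Row has room for 90 more but only 50 remain, so it gets 60.

60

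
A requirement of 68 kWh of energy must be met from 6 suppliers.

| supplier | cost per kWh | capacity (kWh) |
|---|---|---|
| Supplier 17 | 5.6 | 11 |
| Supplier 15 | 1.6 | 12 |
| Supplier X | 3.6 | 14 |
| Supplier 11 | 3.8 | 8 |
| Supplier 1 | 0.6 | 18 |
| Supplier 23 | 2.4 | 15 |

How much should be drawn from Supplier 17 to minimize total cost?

Cheapest first:
Supplier 1 at 0.6: take all 18 kWh ; 50 still needed.
Supplier 15 at 1.6: take all 12 kWh ; 38 still needed.
Take 15 from Supplier 23 at 2.4 ; need 23 more.
Supplier X (3.6): use full 14 ; 9 kWh to go.
Supplier 11 (3.8): use full 8 ; 1 kWh to go.
Supplier 17 at 5.6: take 1 of its 11 ; requirement met.

1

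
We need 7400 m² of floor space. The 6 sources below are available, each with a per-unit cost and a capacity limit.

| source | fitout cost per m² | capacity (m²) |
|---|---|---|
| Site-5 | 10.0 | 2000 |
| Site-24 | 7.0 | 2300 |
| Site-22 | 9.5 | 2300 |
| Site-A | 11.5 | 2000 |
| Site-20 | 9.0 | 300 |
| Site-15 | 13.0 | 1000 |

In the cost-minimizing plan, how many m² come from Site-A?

Use sources in increasing cost order.
Take 2300 from Site-24 at 7.0 → need 5100 more.
Take 300 from Site-20 at 9.0 → need 4800 more.
Take 2300 from Site-22 at 9.5 → need 2500 more.
Take 2000 from Site-5 at 10.0 → need 500 more.
Site-A (11.5): take the remaining 500 → done.
Site-15: unused.

500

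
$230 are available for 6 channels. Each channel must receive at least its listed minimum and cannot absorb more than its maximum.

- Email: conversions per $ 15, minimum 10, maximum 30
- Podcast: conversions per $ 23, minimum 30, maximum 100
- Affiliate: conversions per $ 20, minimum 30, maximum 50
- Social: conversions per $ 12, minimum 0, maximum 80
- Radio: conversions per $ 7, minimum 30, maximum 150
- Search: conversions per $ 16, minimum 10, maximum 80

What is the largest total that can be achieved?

Meeting every minimum uses 10+30+30+0+30+10 = 110 $, leaving 120.
Rank by conversions per $: Podcast 23 > Affiliate 20 > Search 16 > Email 15 > Social 12 > Radio 7.
Podcast: +70 to 100 (cap) — 50 left.
Affiliate: +20 to 50 (cap) — 30 left.
Search has room for 70 more but only 30 remain, so it gets 40.
Total = 15×10 + 23×100 + 20×50 + 7×30 + 16×40 = 4300.

4300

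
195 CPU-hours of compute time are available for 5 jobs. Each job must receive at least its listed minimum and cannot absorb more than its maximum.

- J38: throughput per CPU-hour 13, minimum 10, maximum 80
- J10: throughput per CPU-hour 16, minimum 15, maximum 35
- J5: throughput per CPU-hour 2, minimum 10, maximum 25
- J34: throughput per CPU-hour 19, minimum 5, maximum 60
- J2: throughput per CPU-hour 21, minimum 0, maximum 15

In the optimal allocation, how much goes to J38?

75

Meeting every minimum uses 10+15+10+5+0 = 40 CPU-hours, leaving 155.
Highest throughput per CPU-hour first: J2 21 > J34 19 > J10 16 > J38 13 > J5 2.
Give J2 15 more to hit its cap of 15 — 140 left.
Give J34 55 more to hit its cap of 60 — 85 left.
Give J10 20 more to hit its cap of 35 — 65 left.
Only 65 left; J38 takes them to reach 75.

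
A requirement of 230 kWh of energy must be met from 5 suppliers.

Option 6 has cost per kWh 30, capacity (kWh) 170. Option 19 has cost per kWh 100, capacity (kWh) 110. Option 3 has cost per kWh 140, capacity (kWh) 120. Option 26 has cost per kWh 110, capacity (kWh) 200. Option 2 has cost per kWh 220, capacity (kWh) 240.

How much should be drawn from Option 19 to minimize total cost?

60

Fill from the cheapest supplier first.
Take 170 from Option 6 at 30 — need 60 more.
Take 60 from Option 19 at 100 to finish.
Option 26, Option 3, Option 2: unused.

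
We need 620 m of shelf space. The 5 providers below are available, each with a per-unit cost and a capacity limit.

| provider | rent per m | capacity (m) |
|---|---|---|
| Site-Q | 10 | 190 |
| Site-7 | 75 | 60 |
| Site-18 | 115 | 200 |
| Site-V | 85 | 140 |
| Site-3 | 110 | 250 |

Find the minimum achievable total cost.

Cheapest first:
Site-Q at 10: take all 190 m ; 430 still needed.
Take 60 from Site-7 at 75 ; need 370 more.
Site-V at 85: take all 140 m ; 230 still needed.
Site-3 at 110: take 230 of its 250 ; requirement met.
Site-18: unused.
Cost = 190×10 + 60×75 + 140×85 + 230×110 = 43600.

43600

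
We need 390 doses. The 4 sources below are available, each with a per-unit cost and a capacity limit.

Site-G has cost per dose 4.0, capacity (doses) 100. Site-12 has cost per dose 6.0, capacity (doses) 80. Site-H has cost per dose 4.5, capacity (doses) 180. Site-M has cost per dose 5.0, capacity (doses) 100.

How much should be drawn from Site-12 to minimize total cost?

Cheapest first:
Take 100 from Site-G at 4.0 → need 290 more.
Take 180 from Site-H at 4.5 → need 110 more.
Take 100 from Site-M at 5.0 → need 10 more.
Site-12 (6.0): take the remaining 10 → done.

10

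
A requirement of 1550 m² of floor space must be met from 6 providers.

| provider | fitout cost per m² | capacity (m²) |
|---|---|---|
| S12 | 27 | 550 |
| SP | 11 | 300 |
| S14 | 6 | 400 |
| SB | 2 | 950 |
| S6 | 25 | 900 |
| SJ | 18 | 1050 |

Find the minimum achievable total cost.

Use providers in increasing cost order.
SB at 2: take all 950 m² → 600 still needed.
S14 at 6: take all 400 m² → 200 still needed.
Take 200 from SP at 11 to finish.
SJ, S6, S12: unused.
Cost = 950×2 + 400×6 + 200×11 = 6500.

6500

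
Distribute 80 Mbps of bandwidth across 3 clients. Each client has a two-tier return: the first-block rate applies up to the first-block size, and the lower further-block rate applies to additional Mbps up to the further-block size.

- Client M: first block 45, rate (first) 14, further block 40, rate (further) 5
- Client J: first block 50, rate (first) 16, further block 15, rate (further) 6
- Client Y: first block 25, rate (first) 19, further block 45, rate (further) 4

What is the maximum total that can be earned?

Rank every tier by rate: Client Y/T1 19 > Client J/T1 16 > Client M/T1 14 > Client J/T2 6 > Client M/T2 5 > Client Y/T2 4.
Client Y/T1 (19): +25 → 55 left.
Client J T1 at 16: fill all 50 → 5 left.
Client M T1 at 14: only 5 left, fill 5.
Total = 19×25 + 16×50 + 14×5 = 1345.

1345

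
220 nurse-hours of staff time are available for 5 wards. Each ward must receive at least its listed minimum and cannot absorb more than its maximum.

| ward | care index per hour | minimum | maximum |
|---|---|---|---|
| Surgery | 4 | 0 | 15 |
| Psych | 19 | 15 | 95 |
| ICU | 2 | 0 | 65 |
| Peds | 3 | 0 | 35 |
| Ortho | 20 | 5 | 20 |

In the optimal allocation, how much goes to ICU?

Meeting every minimum uses 0+15+0+0+5 = 20 nurse-hours, leaving 200.
Order the wards by care index per hour: Ortho 20 > Psych 19 > Surgery 4 > Peds 3 > ICU 2.
Give Ortho 15 more to hit its cap of 20 → 185 left.
Psych takes 80 more to reach its cap of 95 → 105 left.
Give Surgery 15 more to hit its cap of 15 → 90 left.
Peds takes 35 more to reach its cap of 35 → 55 left.
Only 55 left; ICU takes them to reach 55.

55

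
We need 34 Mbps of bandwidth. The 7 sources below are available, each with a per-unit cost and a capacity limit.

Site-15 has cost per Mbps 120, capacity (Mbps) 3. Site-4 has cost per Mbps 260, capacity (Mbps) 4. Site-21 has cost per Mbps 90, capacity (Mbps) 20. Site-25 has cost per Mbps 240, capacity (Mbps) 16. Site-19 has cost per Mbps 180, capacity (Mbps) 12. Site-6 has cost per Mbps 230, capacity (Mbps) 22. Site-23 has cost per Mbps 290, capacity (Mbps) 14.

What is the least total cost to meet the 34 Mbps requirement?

Fill from the cheapest source first.
Site-21 at 90: take all 20 Mbps — 14 still needed.
Site-15 at 120: take all 3 Mbps — 11 still needed.
Take 11 from Site-19 at 180 to finish.
Site-6, Site-25, Site-4, Site-23: unused.
Cost = 20×90 + 3×120 + 11×180 = 4140.

4140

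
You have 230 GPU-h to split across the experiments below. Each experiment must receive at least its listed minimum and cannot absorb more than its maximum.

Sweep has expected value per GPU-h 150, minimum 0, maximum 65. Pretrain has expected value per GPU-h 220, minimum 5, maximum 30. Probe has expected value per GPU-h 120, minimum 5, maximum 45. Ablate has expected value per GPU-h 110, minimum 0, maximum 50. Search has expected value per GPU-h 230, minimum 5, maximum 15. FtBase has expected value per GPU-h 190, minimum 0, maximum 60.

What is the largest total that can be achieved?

Meeting every minimum uses 0+5+5+0+5+0 = 15 GPU-h, leaving 215.
Order the experiments by expected value per GPU-h: Search 230 > Pretrain 220 > FtBase 190 > Sweep 150 > Probe 120 > Ablate 110.
Give Search 10 more to hit its cap of 15 ; 205 left.
Pretrain: +25 to 30 (cap) ; 180 left.
FtBase takes 60 more to reach its cap of 60 ; 120 left.
Give Sweep 65 more to hit its cap of 65 ; 55 left.
Give Probe 40 more to hit its cap of 45 ; 15 left.
Ablate has room for 50 more but only 15 remain, so it gets 15.
Total = 150×65 + 220×30 + 120×45 + 110×15 + 230×15 + 190×60 = 38250.

38250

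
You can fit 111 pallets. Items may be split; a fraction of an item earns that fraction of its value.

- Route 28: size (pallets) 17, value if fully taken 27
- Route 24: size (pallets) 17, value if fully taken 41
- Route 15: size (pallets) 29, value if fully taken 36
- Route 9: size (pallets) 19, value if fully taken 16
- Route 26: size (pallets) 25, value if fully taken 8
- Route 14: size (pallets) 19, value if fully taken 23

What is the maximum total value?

Sort by value density: Route 24 41/17≈2.41, Route 28 27/17≈1.59, Route 15 36/29≈1.24, Route 14 23/19≈1.21, Route 9 16/19≈0.842, Route 26 8/25≈0.32.
Route 24: take in full, 17 pallets for value 41 — 94 left.
All 17 pallets of Route 28 fit (value 27) — 77 remain.
Take all of Route 15 (29 pallets, value 36) — 48 pallets left.
All 19 pallets of Route 14 fit (value 23) — 29 remain.
Take all of Route 9 (19 pallets, value 16) — 10 pallets left.
Only 10 pallets remain; take 10/25 of Route 26 for value 8×10/25 = 3.2.
Total value = 146.2.

146.2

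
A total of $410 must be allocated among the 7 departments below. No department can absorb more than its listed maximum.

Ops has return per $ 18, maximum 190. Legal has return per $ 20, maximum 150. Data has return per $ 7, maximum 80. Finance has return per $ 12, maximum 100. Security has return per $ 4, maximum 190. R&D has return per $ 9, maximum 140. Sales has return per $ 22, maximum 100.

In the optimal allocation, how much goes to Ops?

160

Highest return per $ first: Sales 22 > Legal 20 > Ops 18 > Finance 12 > R&D 9 > Data 7 > Security 4.
Sales takes 100 to reach its cap of 100 — 310 left.
Legal: +150 to 150 (cap) — 160 left.
Ops has room for 190 but only 160 remain, so it gets 160.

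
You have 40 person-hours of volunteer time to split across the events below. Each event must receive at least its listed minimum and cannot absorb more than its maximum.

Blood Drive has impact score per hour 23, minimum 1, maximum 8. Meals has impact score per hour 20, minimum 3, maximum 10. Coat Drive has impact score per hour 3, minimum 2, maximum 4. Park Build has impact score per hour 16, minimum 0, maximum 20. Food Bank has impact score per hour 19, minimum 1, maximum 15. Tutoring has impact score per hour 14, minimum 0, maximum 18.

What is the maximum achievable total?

Meeting every minimum uses 1+3+2+0+1+0 = 7 person-hours, leaving 33.
Rank by impact score per hour: Blood Drive 23 > Meals 20 > Food Bank 19 > Park Build 16 > Tutoring 14 > Coat Drive 3.
Blood Drive: +7 to 8 (cap) — 26 left.
Give Meals 7 more to hit its cap of 10 — 19 left.
Food Bank takes 14 more to reach its cap of 15 — 5 left.
Park Build has room for 20 more but only 5 remain, so it gets 5.
Total = 23×8 + 20×10 + 3×2 + 16×5 + 19×15 = 755.

755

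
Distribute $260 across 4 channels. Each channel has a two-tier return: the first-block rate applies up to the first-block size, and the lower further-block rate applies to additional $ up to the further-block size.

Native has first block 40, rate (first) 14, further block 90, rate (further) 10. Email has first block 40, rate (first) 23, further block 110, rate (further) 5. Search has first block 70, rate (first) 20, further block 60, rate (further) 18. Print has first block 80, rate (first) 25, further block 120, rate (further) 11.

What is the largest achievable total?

5540

Rank every tier by rate: Print/tier1 25 > Email/tier1 23 > Search/tier1 20 > Search/tier2 18 > Native/tier1 14 > Print/tier2 11 > Native/tier2 10 > Email/tier2 5.
Fill Print tier1 block (80 at 25) — 180 left.
Email tier1 at 23: fill all 40 — 140 left.
Search/tier1 (20): +70 — 70 left.
Fill Search tier2 block (60 at 18) — 10 left.
Native tier1 at 14: only 10 left, fill 10.
Total = 25×80 + 23×40 + 20×70 + 18×60 + 14×10 = 5540.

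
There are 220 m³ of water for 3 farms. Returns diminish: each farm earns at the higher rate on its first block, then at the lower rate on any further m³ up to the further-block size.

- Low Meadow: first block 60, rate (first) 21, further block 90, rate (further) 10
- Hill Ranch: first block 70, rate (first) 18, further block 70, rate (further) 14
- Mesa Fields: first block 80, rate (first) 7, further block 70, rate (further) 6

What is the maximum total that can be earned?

Treat each block as its own option and order by rate: Low Meadow/tier1 21 > Hill Ranch/tier1 18 > Hill Ranch/tier2 14 > Low Meadow/tier2 10 > Mesa Fields/tier1 7 > Mesa Fields/tier2 6.
Low Meadow tier1 at 21: fill all 60 — 160 left.
Fill Hill Ranch tier1 block (70 at 18) — 90 left.
Hill Ranch tier2 at 14: fill all 70 — 20 left.
Low Meadow tier2 at 10: only 20 left, fill 20.
Total = 21×60 + 18×70 + 14×70 + 10×20 = 3700.

3700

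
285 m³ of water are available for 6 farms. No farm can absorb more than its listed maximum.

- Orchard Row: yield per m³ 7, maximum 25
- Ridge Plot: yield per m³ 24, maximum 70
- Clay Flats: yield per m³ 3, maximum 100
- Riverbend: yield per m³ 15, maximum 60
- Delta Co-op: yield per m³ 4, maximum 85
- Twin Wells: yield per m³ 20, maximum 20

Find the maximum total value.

Highest yield per m³ first: Ridge Plot 24 > Twin Wells 20 > Riverbend 15 > Orchard Row 7 > Delta Co-op 4 > Clay Flats 3.
Ridge Plot takes 70 to reach its cap of 70 ; 215 left.
Twin Wells takes 20 to reach its cap of 20 ; 195 left.
Give Riverbend 60 to hit its cap of 60 ; 135 left.
Give Orchard Row 25 to hit its cap of 25 ; 110 left.
Give Delta Co-op 85 to hit its cap of 85 ; 25 left.
Clay Flats: +25 (room for 100) → 25. Pool exhausted.
Total = 7×25 + 24×70 + 3×25 + 15×60 + 4×85 + 20×20 = 3570.

3570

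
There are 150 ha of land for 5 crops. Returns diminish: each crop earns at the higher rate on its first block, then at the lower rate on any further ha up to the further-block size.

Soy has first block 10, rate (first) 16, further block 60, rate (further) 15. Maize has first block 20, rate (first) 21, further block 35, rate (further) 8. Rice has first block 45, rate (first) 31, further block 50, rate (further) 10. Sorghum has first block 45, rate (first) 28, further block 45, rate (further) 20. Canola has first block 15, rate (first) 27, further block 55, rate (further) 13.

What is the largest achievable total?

Order all 10 blocks by rate: Rice/first 31 > Sorghum/first 28 > Canola/first 27 > Maize/first 21 > Sorghum/second 20 > Soy/first 16 > Soy/second 15 > Canola/second 13 > Rice/second 10 > Maize/second 8.
Rice/first (31): +45 ; 105 left.
Sorghum/first (28): +45 ; 60 left.
Canola/first (27): +15 ; 45 left.
Fill Maize first block (20 at 21) ; 25 left.
Sorghum second at 20: only 25 left, fill 25.
Total = 31×45 + 28×45 + 27×15 + 21×20 + 20×25 = 3980.

3980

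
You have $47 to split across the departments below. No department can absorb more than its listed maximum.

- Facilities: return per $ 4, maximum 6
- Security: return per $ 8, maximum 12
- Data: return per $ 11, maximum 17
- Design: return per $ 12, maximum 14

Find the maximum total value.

467

Highest return per $ first: Design 12 > Data 11 > Security 8 > Facilities 4.
Design takes 14 to reach its cap of 14 ; 33 left.
Give Data 17 to hit its cap of 17 ; 16 left.
Security takes 12 to reach its cap of 12 ; 4 left.
Only 4 left; Facilities takes them to reach 4.
Total = 4×4 + 8×12 + 11×17 + 12×14 = 467.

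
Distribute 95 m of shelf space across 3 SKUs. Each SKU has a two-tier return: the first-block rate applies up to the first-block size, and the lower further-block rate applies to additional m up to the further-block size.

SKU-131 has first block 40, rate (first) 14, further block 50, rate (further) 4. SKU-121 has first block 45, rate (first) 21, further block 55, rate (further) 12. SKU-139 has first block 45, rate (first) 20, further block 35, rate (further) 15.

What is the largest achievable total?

Rank every tier by rate: SKU-121/T1 21 > SKU-139/T1 20 > SKU-139/T2 15 > SKU-131/T1 14 > SKU-121/T2 12 > SKU-131/T2 4.
SKU-121 T1 at 21: fill all 45 → 50 left.
SKU-139 T1 at 20: fill all 45 → 5 left.
SKU-139/T2: +5 of 35 at 15; pool empty.
Total = 21×45 + 20×45 + 15×5 = 1920.

1920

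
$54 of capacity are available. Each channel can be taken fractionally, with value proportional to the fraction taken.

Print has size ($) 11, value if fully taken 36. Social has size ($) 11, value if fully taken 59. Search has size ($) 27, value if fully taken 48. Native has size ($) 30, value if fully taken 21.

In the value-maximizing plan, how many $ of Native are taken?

5

Best value per unit of size first: Social 59/11≈5.36, Print 36/11≈3.27, Search 48/27≈1.78, Native 21/30≈0.7.
All 11 $ of Social fit (value 59) → 43 remain.
Take all of Print (11 $, value 36) → 32 $ left.
Take all of Search (27 $, value 48) → 5 $ left.
Only 5 $ remain; take 5/30 of Native for value 21×5/30 = 3.5.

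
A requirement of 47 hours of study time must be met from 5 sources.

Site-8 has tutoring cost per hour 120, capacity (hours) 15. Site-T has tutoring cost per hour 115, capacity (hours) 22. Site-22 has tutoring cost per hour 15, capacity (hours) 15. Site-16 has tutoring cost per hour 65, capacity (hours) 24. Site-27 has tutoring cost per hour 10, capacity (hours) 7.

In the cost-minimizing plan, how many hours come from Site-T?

1

Cheapest first:
Take 7 from Site-27 at 10 — need 40 more.
Take 15 from Site-22 at 15 — need 25 more.
Site-16 (65): use full 24 — 1 hours to go.
Take 1 from Site-T at 115 to finish.
Site-8: unused.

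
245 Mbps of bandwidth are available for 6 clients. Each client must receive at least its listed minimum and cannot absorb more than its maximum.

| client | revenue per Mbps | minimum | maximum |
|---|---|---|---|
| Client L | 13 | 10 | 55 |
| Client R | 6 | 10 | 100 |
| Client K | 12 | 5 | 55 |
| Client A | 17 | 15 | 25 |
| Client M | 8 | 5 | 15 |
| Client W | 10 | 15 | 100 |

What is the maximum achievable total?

2850

Meeting every minimum uses 10+10+5+15+5+15 = 60 Mbps, leaving 185.
Order the clients by revenue per Mbps: Client A 17 > Client L 13 > Client K 12 > Client W 10 > Client M 8 > Client R 6.
Client A: +10 to 25 (cap) → 175 left.
Client L: +45 to 55 (cap) → 130 left.
Client K: +50 to 55 (cap) → 80 left.
Client W has room for 85 more but only 80 remain, so it gets 95.
Total = 13×55 + 6×10 + 12×55 + 17×25 + 8×5 + 10×95 = 2850.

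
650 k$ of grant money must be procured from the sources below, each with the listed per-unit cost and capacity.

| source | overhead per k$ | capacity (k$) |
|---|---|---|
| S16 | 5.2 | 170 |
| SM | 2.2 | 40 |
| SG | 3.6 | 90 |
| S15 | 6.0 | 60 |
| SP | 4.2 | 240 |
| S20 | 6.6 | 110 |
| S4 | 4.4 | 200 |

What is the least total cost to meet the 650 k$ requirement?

2716

Cheapest first:
SM (2.2): use full 40 → 610 k$ to go.
SG (3.6): use full 90 → 520 k$ to go.
SP at 4.2: take all 240 k$ → 280 still needed.
S4 (4.4): use full 200 → 80 k$ to go.
S16 (5.2): take the remaining 80 → done.
S15, S20: unused.
Cost = 40×2.2 + 90×3.6 + 240×4.2 + 200×4.4 + 80×5.2 = 2716.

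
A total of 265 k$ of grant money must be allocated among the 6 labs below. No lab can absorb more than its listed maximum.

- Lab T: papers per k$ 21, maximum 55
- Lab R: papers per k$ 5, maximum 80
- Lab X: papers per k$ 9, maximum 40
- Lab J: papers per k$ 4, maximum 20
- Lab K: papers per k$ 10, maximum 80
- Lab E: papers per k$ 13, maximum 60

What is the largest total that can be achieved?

3245

Highest papers per k$ first: Lab T 21 > Lab E 13 > Lab K 10 > Lab X 9 > Lab R 5 > Lab J 4.
Lab T takes 55 to reach its cap of 55 — 210 left.
Lab E: +60 to 60 (cap) — 150 left.
Give Lab K 80 to hit its cap of 80 — 70 left.
Lab X takes 40 to reach its cap of 40 — 30 left.
Lab R: +30 (room for 80) → 30. Pool exhausted.
Total = 21×55 + 5×30 + 9×40 + 10×80 + 13×60 = 3245.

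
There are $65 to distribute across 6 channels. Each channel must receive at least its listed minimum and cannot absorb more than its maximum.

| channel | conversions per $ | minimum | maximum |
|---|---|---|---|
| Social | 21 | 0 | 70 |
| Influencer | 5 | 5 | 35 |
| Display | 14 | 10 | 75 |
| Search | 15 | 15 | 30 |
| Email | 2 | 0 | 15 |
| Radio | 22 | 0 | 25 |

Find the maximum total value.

Meeting every minimum uses 0+5+10+15+0+0 = 30 $, leaving 35.
Order the channels by conversions per $: Radio 22 > Social 21 > Search 15 > Display 14 > Influencer 5 > Email 2.
Give Radio 25 more to hit its cap of 25 — 10 left.
Social has room for 70 more but only 10 remain, so it gets 10.
Total = 21×10 + 5×5 + 14×10 + 15×15 + 22×25 = 1150.

1150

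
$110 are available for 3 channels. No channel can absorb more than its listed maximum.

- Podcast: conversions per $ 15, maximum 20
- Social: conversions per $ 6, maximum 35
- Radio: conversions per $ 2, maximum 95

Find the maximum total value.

Highest conversions per $ first: Podcast 15 > Social 6 > Radio 2.
Podcast takes 20 to reach its cap of 20 — 90 left.
Social: +35 to 35 (cap) — 55 left.
Radio has room for 95 but only 55 remain, so it gets 55.
Total = 15×20 + 6×35 + 2×55 = 620.

620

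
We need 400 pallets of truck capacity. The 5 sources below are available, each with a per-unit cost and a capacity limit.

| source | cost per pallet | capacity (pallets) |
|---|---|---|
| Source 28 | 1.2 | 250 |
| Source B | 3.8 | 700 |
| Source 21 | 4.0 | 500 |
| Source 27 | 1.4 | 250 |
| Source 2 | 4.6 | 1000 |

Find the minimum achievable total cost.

Fill from the cheapest source first.
Source 28 (1.2): use full 250 — 150 pallets to go.
Source 27 (1.4): take the remaining 150 — done.
Source B, Source 21, Source 2: unused.
Cost = 250×1.2 + 150×1.4 = 510.

510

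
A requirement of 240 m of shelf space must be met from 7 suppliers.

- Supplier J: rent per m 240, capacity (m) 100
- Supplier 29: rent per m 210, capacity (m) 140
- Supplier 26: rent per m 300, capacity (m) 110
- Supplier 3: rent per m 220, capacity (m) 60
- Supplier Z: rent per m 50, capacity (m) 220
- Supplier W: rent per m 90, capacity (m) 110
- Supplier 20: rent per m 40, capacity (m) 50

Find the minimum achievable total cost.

11500

Use suppliers in increasing cost order.
Supplier 20 at 40: take all 50 m — 190 still needed.
Supplier Z at 50: take 190 of its 220 — requirement met.
Supplier W, Supplier 29, Supplier 3, Supplier J, Supplier 26: unused.
Cost = 50×40 + 190×50 = 11500.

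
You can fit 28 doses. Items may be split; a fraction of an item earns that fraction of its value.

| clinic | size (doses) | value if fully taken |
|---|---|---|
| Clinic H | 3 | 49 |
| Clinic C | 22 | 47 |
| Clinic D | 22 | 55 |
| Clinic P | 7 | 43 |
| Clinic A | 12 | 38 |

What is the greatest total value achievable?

145

Best value per unit of size first: Clinic H 49/3≈16.3, Clinic P 43/7≈6.14, Clinic A 38/12≈3.17, Clinic D 55/22≈2.5, Clinic C 47/22≈2.14.
All 3 doses of Clinic H fit (value 49) — 25 remain.
All 7 doses of Clinic P fit (value 43) — 18 remain.
All 12 doses of Clinic A fit (value 38) — 6 remain.
Fill the last 6 doses with part of Clinic D: 6/22 of it earns 15.
Total value = 145.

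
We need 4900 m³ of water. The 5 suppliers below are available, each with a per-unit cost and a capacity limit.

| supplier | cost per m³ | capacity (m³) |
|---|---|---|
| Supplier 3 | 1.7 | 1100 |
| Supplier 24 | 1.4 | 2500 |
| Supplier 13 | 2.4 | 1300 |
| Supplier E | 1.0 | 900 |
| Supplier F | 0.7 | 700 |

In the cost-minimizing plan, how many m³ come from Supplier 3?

Use suppliers in increasing cost order.
Supplier F at 0.7: take all 700 m³ — 4200 still needed.
Supplier E at 1.0: take all 900 m³ — 3300 still needed.
Take 2500 from Supplier 24 at 1.4 — need 800 more.
Supplier 3 at 1.7: take 800 of its 1100 — requirement met.
Supplier 13: unused.

800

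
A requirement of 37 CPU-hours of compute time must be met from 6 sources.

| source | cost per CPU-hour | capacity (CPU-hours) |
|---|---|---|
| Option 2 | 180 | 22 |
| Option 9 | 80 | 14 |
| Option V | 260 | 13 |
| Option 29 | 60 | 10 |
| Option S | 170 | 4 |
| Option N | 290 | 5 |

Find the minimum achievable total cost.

Fill from the cheapest source first.
Option 29 at 60: take all 10 CPU-hours — 27 still needed.
Option 9 (80): use full 14 — 13 CPU-hours to go.
Option S at 170: take all 4 CPU-hours — 9 still needed.
Option 2 at 180: take 9 of its 22 — requirement met.
Option V, Option N: unused.
Cost = 10×60 + 14×80 + 4×170 + 9×180 = 4020.

4020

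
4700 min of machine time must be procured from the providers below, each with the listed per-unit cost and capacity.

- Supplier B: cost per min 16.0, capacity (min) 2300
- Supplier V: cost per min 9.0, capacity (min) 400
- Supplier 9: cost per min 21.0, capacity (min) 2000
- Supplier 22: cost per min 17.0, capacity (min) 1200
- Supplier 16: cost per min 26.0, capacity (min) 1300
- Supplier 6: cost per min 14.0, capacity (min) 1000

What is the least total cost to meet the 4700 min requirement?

Cheapest first:
Supplier V at 9.0: take all 400 min → 4300 still needed.
Supplier 6 (14.0): use full 1000 → 3300 min to go.
Supplier B (16.0): use full 2300 → 1000 min to go.
Take 1000 from Supplier 22 at 17.0 to finish.
Supplier 9, Supplier 16: unused.
Cost = 400×9.0 + 1000×14.0 + 2300×16.0 + 1000×17.0 = 71400.

71400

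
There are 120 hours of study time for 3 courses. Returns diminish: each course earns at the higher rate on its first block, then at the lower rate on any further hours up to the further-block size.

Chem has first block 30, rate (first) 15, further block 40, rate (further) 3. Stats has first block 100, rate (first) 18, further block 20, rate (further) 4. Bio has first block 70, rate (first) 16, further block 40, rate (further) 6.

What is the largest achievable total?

Rank every tier by rate: Stats/tier1 18 > Bio/tier1 16 > Chem/tier1 15 > Bio/tier2 6 > Stats/tier2 4 > Chem/tier2 3.
Stats/tier1 (18): +100 → 20 left.
Bio/tier1: +20 of 70 at 16; pool empty.
Total = 18×100 + 16×20 = 2120.

2120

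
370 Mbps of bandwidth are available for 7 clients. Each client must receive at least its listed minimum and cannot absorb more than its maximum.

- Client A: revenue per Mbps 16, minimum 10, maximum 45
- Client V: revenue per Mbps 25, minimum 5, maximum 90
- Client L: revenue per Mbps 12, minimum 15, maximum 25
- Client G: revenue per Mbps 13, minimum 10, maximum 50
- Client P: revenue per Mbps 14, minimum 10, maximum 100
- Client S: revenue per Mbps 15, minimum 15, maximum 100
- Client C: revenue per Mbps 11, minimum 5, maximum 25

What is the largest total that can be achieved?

Meeting every minimum uses 10+5+15+10+10+15+5 = 70 Mbps, leaving 300.
Highest revenue per Mbps first: Client V 25 > Client A 16 > Client S 15 > Client P 14 > Client G 13 > Client L 12 > Client C 11.
Give Client V 85 more to hit its cap of 90 — 215 left.
Give Client A 35 more to hit its cap of 45 — 180 left.
Client S: +85 to 100 (cap) — 95 left.
Client P: +90 to 100 (cap) — 5 left.
Client G has room for 40 more but only 5 remain, so it gets 15.
Total = 16×45 + 25×90 + 12×15 + 13×15 + 14×100 + 15×100 + 11×5 = 6300.

6300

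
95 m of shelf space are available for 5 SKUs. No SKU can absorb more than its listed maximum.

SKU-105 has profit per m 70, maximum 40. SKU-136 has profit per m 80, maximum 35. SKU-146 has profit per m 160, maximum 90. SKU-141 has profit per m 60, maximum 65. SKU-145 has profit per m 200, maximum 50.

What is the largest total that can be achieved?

17200

Rank by profit per m: SKU-145 200 > SKU-146 160 > SKU-136 80 > SKU-105 70 > SKU-141 60.
Give SKU-145 50 to hit its cap of 50 → 45 left.
Only 45 left; SKU-146 takes them to reach 45.
Total = 160×45 + 200×50 = 17200.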